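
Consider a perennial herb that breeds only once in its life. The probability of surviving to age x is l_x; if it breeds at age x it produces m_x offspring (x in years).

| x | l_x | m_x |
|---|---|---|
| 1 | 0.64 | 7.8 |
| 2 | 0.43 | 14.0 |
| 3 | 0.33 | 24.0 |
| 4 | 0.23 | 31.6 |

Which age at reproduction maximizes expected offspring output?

3

Expected offspring if breeding at age x = l_x × m_x:
  age 1: 0.64 × 7.8 = 4.992
  age 2: 0.43 × 14.0 = 6.020
  age 3: 0.33 × 24.0 = 7.920
  age 4: 0.23 × 31.6 = 7.268
Maximum at age 3 (7.920).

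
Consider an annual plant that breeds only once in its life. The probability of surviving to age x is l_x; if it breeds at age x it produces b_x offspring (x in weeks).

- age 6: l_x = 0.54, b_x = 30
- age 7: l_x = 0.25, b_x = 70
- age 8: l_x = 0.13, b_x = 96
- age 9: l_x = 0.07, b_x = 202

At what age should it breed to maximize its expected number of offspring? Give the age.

Expected offspring if breeding at age x = l_x × b_x:
  age 6: 0.54 × 30 = 16.200
  age 7: 0.25 × 70 = 17.500
  age 8: 0.13 × 96 = 12.480
  age 9: 0.07 × 202 = 14.140
Maximum at age 7 (17.500).

7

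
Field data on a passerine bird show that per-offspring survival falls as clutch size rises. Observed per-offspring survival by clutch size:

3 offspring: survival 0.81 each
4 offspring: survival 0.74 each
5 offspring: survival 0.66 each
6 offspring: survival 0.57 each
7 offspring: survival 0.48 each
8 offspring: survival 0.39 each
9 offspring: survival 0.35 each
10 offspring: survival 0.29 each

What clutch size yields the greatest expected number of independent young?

6

Expected independent young = c × s(c):
  c=3: 3 × 0.81 = 2.430
  c=4: 4 × 0.74 = 2.960
  c=5: 5 × 0.66 = 3.300
  c=6: 6 × 0.57 = 3.420
  c=7: 7 × 0.48 = 3.360
  c=8: 8 × 0.39 = 3.120
  c=9: 9 × 0.35 = 3.150
  c=10: 10 × 0.29 = 2.900
Maximum at c = 6 (3.420 independent young).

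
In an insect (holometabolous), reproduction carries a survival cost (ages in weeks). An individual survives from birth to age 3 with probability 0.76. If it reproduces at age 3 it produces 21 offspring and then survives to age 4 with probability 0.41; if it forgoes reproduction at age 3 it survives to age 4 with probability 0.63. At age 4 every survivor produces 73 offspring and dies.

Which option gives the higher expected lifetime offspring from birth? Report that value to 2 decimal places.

breed at age 3: R₀ = 0.76 × (21 + 0.41 × 73) = 0.76 × 50.9300 = 38.7068
delay to age 4: R₀ = 0.76 × (0.63 × 73) = 0.76 × 45.9900 = 34.9524
Higher: breed at age 3 (38.7068).

38.71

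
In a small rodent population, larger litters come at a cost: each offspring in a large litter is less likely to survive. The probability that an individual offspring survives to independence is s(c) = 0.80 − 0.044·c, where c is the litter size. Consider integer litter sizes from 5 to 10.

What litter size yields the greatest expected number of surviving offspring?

9

Expected surviving offspring = c × s(c):
  c=5: 5 × 0.580 = 2.900
  c=6: 6 × 0.536 = 3.216
  c=7: 7 × 0.492 = 3.444
  c=8: 8 × 0.448 = 3.584
  c=9: 9 × 0.404 = 3.636
  c=10: 10 × 0.360 = 3.600
Maximum at c = 9 (3.636 surviving offspring).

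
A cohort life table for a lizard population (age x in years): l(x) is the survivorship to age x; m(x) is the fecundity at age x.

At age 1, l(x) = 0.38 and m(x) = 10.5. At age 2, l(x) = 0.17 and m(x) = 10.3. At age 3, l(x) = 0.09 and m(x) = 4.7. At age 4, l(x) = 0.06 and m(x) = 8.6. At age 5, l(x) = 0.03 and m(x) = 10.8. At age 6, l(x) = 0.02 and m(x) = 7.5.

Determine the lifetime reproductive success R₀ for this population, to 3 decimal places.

7.154

R₀ = Σ l(x) m(x):
  age 1: 0.38 × 10.5 = 3.9900
  age 2: 0.17 × 10.3 = 1.7510
  age 3: 0.09 × 4.7 = 0.4230
  age 4: 0.06 × 8.6 = 0.5160
  age 5: 0.03 × 10.8 = 0.3240
  age 6: 0.02 × 7.5 = 0.1500
R₀ = 3.9900 + 1.7510 + 0.4230 + 0.5160 + 0.3240 + 0.1500 = 7.1540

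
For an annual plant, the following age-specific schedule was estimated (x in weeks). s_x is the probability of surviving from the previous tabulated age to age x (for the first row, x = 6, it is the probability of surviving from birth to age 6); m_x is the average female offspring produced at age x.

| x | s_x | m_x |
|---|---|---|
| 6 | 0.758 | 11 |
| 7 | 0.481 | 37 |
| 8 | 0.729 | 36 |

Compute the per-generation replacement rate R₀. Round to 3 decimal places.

Survivorship from birth: l_x = s_6·s_7·…·s_x.
  l_6 = 0.75800
  l_7 = 0.36460
  l_8 = 0.26579
R₀ = Σ l_x m_x:
  age 6: 0.75800 × 11 = 8.3380
  age 7: 0.36460 × 37 = 13.4902
  age 8: 0.26579 × 36 = 9.5684
R₀ = 8.3380 + 13.4902 + 9.5684 = 31.3966

31.397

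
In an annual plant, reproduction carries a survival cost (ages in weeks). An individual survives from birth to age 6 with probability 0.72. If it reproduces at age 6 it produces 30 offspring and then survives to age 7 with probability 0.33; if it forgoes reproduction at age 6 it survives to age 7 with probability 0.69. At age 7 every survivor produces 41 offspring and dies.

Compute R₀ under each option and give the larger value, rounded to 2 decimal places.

breed at age 6: R₀ = 0.72 × (30 + 0.33 × 41) = 0.72 × 43.5300 = 31.3416
delay to age 7: R₀ = 0.72 × (0.69 × 41) = 0.72 × 28.2900 = 20.3688
Higher: breed at age 6 (31.3416).

31.34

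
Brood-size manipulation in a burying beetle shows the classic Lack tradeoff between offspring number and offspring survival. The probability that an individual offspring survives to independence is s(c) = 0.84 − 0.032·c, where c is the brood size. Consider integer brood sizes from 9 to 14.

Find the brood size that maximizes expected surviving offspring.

13

Expected surviving offspring = c × s(c):
  c=9: 9 × 0.552 = 4.968
  c=10: 10 × 0.520 = 5.200
  c=11: 11 × 0.488 = 5.368
  c=12: 12 × 0.456 = 5.472
  c=13: 13 × 0.424 = 5.512
  c=14: 14 × 0.392 = 5.488
Maximum at c = 13 (5.512 surviving offspring).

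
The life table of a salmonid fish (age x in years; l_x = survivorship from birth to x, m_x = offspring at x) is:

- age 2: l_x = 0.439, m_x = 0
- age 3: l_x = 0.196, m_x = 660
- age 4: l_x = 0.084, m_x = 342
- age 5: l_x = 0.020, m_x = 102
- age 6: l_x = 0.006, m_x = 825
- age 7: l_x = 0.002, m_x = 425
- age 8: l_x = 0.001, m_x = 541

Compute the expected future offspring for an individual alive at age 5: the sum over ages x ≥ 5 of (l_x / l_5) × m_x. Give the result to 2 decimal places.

l_5 = 0.020. Conditional survival from age 5 to x is l_x / l_5.
  x=5: (0.020/0.020) × 102 = 102.0000
  x=6: (0.006/0.020) × 825 = 247.5000
  x=7: (0.002/0.020) × 425 = 42.5000
  x=8: (0.001/0.020) × 541 = 27.0500
Sum = 102.0000 + 247.5000 + 42.5000 + 27.0500 = 419.0500

419.05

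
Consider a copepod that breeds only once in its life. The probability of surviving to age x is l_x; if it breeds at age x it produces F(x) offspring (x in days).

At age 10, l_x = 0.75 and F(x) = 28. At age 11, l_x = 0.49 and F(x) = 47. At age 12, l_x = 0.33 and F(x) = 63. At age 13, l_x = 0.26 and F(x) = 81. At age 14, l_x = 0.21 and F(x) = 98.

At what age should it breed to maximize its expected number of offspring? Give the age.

11

Expected offspring if breeding at age x = l_x × F(x):
  age 10: 0.75 × 28 = 21.000
  age 11: 0.49 × 47 = 23.030
  age 12: 0.33 × 63 = 20.790
  age 13: 0.26 × 81 = 21.060
  age 14: 0.21 × 98 = 20.580
Maximum at age 11 (23.030).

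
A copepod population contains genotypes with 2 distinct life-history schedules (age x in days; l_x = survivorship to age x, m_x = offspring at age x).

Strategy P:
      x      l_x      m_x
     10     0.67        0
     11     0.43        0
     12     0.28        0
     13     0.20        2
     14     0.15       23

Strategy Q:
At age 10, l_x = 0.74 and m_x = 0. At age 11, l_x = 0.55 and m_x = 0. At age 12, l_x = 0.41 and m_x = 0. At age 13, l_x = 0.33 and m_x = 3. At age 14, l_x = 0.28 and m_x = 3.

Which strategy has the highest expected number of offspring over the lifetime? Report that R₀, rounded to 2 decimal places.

Strategy P: R₀ = 0.67×0 + 0.43×0 + 0.28×0 + 0.20×2 + 0.15×23 = 3.8500
Strategy Q: R₀ = 0.74×0 + 0.55×0 + 0.41×0 + 0.33×3 + 0.28×3 = 1.8300
Highest R₀: strategy P with 3.8500.

3.85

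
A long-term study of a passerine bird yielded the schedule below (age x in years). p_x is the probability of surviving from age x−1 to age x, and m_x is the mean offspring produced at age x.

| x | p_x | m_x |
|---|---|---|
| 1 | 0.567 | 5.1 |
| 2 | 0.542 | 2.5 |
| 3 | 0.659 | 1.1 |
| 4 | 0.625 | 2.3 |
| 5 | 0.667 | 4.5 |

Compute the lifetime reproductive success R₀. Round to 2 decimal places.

Survivorship from birth: l_x = p_1·p_2·…·p_x.
  l_1 = 0.56700
  l_2 = 0.30731
  l_3 = 0.20252
  l_4 = 0.12657
  l_5 = 0.08443
R₀ = Σ l_x m_x:
  age 1: 0.56700 × 5.1 = 2.8917
  age 2: 0.30731 × 2.5 = 0.7683
  age 3: 0.20252 × 1.1 = 0.2228
  age 4: 0.12657 × 2.3 = 0.2911
  age 5: 0.08443 × 4.5 = 0.3799
R₀ = 2.8917 + 0.7683 + 0.2228 + 0.2911 + 0.3799 = 4.5538

4.55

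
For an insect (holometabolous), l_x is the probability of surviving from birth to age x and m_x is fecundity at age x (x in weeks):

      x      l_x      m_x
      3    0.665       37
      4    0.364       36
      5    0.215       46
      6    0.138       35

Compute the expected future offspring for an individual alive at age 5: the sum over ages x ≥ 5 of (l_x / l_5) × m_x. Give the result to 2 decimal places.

68.47

l_5 = 0.215. Conditional survival from age 5 to x is l_x / l_5.
  x=5: (0.215/0.215) × 46 = 46.0000
  x=6: (0.138/0.215) × 35 = 22.4651
Sum = 46.0000 + 22.4651 = 68.4651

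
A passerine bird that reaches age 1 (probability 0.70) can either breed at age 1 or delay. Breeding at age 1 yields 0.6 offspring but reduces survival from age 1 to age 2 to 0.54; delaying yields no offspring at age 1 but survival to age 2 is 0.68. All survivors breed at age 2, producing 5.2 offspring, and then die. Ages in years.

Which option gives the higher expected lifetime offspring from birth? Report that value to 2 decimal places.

2.48

breed at age 1: R₀ = 0.70 × (0.6 + 0.54 × 5.2) = 0.70 × 3.4080 = 2.3856
delay to age 2: R₀ = 0.70 × (0.68 × 5.2) = 0.70 × 3.5360 = 2.4752
Higher: delay to age 2 (2.4752).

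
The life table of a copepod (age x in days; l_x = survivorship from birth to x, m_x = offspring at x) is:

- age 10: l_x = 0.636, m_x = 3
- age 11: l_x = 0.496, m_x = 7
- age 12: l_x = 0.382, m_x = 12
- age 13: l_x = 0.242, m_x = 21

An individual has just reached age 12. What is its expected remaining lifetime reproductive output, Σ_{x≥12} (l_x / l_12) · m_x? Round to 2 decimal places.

25.30

l_12 = 0.382. Conditional survival from age 12 to x is l_x / l_12.
  x=12: (0.382/0.382) × 12 = 12.0000
  x=13: (0.242/0.382) × 21 = 13.3037
Sum = 12.0000 + 13.3037 = 25.3037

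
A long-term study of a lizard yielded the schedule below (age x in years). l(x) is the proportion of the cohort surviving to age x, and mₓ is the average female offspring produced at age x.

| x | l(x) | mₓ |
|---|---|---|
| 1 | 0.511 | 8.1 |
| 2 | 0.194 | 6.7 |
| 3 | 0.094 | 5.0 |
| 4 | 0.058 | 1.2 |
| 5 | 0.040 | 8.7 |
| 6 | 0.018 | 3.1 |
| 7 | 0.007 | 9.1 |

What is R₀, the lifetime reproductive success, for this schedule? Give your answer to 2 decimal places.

6.45

R₀ = Σ l(x) mₓ:
  age 1: 0.511 × 8.1 = 4.1391
  age 2: 0.194 × 6.7 = 1.2998
  age 3: 0.094 × 5.0 = 0.4700
  age 4: 0.058 × 1.2 = 0.0696
  age 5: 0.040 × 8.7 = 0.3480
  age 6: 0.018 × 3.1 = 0.0558
  age 7: 0.007 × 9.1 = 0.0637
R₀ = 4.1391 + 1.2998 + 0.4700 + 0.0696 + 0.3480 + 0.0558 + 0.0637 = 6.4460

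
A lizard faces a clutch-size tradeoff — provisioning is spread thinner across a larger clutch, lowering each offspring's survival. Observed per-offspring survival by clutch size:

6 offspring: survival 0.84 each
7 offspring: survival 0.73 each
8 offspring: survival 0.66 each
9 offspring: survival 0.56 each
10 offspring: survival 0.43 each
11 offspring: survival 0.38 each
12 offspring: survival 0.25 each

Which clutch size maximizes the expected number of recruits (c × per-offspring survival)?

8

Expected recruits = c × s(c):
  c=6: 6 × 0.84 = 5.040
  c=7: 7 × 0.73 = 5.110
  c=8: 8 × 0.66 = 5.280
  c=9: 9 × 0.56 = 5.040
  c=10: 10 × 0.43 = 4.300
  c=11: 11 × 0.38 = 4.180
  c=12: 12 × 0.25 = 3.000
Maximum at c = 8 (5.280 recruits).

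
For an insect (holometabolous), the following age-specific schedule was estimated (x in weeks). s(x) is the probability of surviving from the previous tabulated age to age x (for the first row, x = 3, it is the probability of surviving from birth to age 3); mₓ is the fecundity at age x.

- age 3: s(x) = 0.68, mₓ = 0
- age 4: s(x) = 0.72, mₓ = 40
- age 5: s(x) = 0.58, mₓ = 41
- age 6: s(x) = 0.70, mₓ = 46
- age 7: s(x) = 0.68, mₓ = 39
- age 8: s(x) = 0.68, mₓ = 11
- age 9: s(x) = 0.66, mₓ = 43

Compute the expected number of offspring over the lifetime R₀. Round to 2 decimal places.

49.26

Survivorship from birth: l_x = s_3·s_4·…·s_x.
  l_3 = 0.68000
  l_4 = 0.48960
  l_5 = 0.28397
  l_6 = 0.19878
  l_7 = 0.13517
  l_8 = 0.09191
  l_9 = 0.06066
R₀ = Σ l_x mₓ:
  age 3: 0.68000 × 0 = 0.0000
  age 4: 0.48960 × 40 = 19.5840
  age 5: 0.28397 × 41 = 11.6428
  age 6: 0.19878 × 46 = 9.1439
  age 7: 0.13517 × 39 = 5.2716
  age 8: 0.09191 × 11 = 1.0110
  age 9: 0.06066 × 43 = 2.6084
R₀ = 0.0000 + 19.5840 + 11.6428 + 9.1439 + 5.2716 + 1.0110 + 2.6084 = 49.2617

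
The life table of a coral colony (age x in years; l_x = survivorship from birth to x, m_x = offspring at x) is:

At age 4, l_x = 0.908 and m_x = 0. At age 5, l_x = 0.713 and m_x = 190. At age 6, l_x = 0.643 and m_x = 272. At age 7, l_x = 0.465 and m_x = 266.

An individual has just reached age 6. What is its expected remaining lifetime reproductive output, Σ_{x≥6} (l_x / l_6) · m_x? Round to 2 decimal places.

464.36

l_6 = 0.643. Conditional survival from age 6 to x is l_x / l_6.
  x=6: (0.643/0.643) × 272 = 272.0000
  x=7: (0.465/0.643) × 266 = 192.3639
Sum = 272.0000 + 192.3639 = 464.3639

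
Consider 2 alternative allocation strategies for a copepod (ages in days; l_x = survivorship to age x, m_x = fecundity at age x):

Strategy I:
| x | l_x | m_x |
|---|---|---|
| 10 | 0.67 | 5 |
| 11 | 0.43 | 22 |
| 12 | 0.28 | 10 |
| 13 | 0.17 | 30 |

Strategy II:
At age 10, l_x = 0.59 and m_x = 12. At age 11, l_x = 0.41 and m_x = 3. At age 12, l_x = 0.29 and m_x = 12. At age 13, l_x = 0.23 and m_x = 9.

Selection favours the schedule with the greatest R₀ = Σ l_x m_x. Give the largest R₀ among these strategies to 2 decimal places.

Strategy I: R₀ = 0.67×5 + 0.43×22 + 0.28×10 + 0.17×30 = 20.7100
Strategy II: R₀ = 0.59×12 + 0.41×3 + 0.29×12 + 0.23×9 = 13.8600
Highest R₀: strategy I with 20.7100.

20.71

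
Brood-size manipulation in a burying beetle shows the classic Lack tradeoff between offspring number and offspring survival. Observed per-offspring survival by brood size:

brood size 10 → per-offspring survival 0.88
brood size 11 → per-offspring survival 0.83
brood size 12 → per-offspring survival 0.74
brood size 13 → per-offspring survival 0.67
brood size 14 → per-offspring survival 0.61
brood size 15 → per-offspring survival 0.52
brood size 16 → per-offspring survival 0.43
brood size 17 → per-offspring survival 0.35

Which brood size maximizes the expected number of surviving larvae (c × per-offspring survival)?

Expected surviving larvae = c × s(c):
  c=10: 10 × 0.88 = 8.800
  c=11: 11 × 0.83 = 9.130
  c=12: 12 × 0.74 = 8.880
  c=13: 13 × 0.67 = 8.710
  c=14: 14 × 0.61 = 8.540
  c=15: 15 × 0.52 = 7.800
  c=16: 16 × 0.43 = 6.880
  c=17: 17 × 0.35 = 5.950
Maximum at c = 11 (9.130 surviving larvae).

11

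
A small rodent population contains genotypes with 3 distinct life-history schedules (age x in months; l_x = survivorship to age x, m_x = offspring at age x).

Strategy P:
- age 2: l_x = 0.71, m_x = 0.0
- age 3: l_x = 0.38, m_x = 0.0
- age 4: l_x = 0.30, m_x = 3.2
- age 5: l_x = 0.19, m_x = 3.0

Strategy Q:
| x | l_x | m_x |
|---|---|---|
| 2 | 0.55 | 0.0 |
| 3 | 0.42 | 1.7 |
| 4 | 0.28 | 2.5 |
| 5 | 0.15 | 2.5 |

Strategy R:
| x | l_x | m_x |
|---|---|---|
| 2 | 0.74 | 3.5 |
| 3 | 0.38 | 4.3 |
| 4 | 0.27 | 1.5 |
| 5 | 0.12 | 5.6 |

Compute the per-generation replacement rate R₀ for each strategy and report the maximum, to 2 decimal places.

Strategy P: R₀ = 0.71×0.0 + 0.38×0.0 + 0.30×3.2 + 0.19×3.0 = 1.5300
Strategy Q: R₀ = 0.55×0.0 + 0.42×1.7 + 0.28×2.5 + 0.15×2.5 = 1.7890
Strategy R: R₀ = 0.74×3.5 + 0.38×4.3 + 0.27×1.5 + 0.12×5.6 = 5.3010
Highest R₀: strategy R with 5.3010.

5.30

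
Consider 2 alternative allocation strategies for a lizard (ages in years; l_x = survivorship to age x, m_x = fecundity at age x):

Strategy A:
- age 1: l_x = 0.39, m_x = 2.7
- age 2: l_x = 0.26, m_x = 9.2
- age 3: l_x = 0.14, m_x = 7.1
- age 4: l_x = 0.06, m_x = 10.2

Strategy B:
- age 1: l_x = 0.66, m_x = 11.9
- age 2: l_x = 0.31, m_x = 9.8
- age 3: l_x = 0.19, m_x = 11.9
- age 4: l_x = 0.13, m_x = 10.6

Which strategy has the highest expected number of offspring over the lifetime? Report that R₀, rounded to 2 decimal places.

Strategy A: R₀ = 0.39×2.7 + 0.26×9.2 + 0.14×7.1 + 0.06×10.2 = 5.0510
Strategy B: R₀ = 0.66×11.9 + 0.31×9.8 + 0.19×11.9 + 0.13×10.6 = 14.5310
Highest R₀: strategy B with 14.5310.

14.53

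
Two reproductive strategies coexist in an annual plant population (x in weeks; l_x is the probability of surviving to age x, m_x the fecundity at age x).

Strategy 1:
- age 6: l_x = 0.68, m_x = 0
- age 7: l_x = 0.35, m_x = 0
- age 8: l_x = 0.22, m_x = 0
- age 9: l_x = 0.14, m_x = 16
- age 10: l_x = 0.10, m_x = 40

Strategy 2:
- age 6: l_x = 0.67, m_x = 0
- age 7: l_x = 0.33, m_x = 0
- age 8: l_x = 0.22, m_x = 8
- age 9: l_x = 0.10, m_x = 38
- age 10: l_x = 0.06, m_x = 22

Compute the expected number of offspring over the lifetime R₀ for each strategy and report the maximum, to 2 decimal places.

Strategy 1: R₀ = 0.68×0 + 0.35×0 + 0.22×0 + 0.14×16 + 0.10×40 = 6.2400
Strategy 2: R₀ = 0.67×0 + 0.33×0 + 0.22×8 + 0.10×38 + 0.06×22 = 6.8800
Highest R₀: strategy 2 with 6.8800.

6.88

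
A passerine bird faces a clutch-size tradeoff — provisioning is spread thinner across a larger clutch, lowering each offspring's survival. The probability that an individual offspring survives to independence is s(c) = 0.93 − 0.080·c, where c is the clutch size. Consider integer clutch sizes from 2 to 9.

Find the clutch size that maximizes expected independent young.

6

Expected independent young = c × s(c):
  c=2: 2 × 0.770 = 1.540
  c=3: 3 × 0.690 = 2.070
  c=4: 4 × 0.610 = 2.440
  c=5: 5 × 0.530 = 2.650
  c=6: 6 × 0.450 = 2.700
  c=7: 7 × 0.370 = 2.590
  c=8: 8 × 0.290 = 2.320
  c=9: 9 × 0.210 = 1.890
Maximum at c = 6 (2.700 independent young).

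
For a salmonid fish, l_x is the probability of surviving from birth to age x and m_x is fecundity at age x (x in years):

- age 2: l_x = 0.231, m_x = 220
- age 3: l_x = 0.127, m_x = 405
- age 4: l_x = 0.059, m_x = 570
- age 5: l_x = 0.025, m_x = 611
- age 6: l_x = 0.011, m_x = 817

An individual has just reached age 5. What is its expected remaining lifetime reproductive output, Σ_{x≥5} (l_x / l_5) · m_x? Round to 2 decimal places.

970.48

l_5 = 0.025. Conditional survival from age 5 to x is l_x / l_5.
  x=5: (0.025/0.025) × 611 = 611.0000
  x=6: (0.011/0.025) × 817 = 359.4800
Sum = 611.0000 + 359.4800 = 970.4800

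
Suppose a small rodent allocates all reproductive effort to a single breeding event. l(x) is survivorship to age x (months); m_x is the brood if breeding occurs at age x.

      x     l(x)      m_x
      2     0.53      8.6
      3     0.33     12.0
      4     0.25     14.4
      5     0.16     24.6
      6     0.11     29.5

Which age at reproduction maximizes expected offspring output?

2

Expected offspring if breeding at age x = l(x) × m_x:
  age 2: 0.53 × 8.6 = 4.558
  age 3: 0.33 × 12.0 = 3.960
  age 4: 0.25 × 14.4 = 3.600
  age 5: 0.16 × 24.6 = 3.936
  age 6: 0.11 × 29.5 = 3.245
Maximum at age 2 (4.558).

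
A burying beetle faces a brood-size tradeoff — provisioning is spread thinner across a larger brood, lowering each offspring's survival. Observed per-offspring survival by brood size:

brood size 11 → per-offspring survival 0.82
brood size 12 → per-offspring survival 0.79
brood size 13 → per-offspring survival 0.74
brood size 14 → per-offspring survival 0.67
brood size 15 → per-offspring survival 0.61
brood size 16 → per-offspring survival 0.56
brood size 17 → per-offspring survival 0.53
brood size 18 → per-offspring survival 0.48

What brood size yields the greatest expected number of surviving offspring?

13

Expected surviving offspring = c × s(c):
  c=11: 11 × 0.82 = 9.020
  c=12: 12 × 0.79 = 9.480
  c=13: 13 × 0.74 = 9.620
  c=14: 14 × 0.67 = 9.380
  c=15: 15 × 0.61 = 9.150
  c=16: 16 × 0.56 = 8.960
  c=17: 17 × 0.53 = 9.010
  c=18: 18 × 0.48 = 8.640
Maximum at c = 13 (9.620 surviving offspring).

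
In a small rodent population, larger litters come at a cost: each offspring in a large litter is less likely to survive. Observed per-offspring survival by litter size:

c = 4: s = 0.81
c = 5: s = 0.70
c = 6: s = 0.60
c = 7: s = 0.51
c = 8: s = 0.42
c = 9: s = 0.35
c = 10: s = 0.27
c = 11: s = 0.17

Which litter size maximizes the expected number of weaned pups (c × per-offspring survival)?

6

Expected weaned pups = c × s(c):
  c=4: 4 × 0.81 = 3.240
  c=5: 5 × 0.70 = 3.500
  c=6: 6 × 0.60 = 3.600
  c=7: 7 × 0.51 = 3.570
  c=8: 8 × 0.42 = 3.360
  c=9: 9 × 0.35 = 3.150
  c=10: 10 × 0.27 = 2.700
  c=11: 11 × 0.17 = 1.870
Maximum at c = 6 (3.600 weaned pups).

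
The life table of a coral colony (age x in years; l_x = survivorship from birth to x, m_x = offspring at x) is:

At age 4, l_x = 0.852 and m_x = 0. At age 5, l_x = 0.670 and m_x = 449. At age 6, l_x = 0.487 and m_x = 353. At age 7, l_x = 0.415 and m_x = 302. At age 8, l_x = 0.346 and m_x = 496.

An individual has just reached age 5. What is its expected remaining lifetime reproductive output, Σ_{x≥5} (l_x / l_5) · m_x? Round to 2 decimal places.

l_5 = 0.670. Conditional survival from age 5 to x is l_x / l_5.
  x=5: (0.670/0.670) × 449 = 449.0000
  x=6: (0.487/0.670) × 353 = 256.5836
  x=7: (0.415/0.670) × 302 = 187.0597
  x=8: (0.346/0.670) × 496 = 256.1433
Sum = 449.0000 + 256.5836 + 187.0597 + 256.1433 = 1148.7866

1148.79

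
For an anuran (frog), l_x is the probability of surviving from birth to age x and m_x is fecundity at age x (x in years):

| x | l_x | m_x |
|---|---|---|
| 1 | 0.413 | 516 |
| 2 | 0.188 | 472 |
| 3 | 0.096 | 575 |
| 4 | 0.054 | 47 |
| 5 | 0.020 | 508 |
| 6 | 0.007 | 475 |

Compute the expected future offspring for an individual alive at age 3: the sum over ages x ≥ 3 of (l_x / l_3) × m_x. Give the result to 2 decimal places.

741.91

l_3 = 0.096. Conditional survival from age 3 to x is l_x / l_3.
  x=3: (0.096/0.096) × 575 = 575.0000
  x=4: (0.054/0.096) × 47 = 26.4375
  x=5: (0.020/0.096) × 508 = 105.8333
  x=6: (0.007/0.096) × 475 = 34.6354
Sum = 575.0000 + 26.4375 + 105.8333 + 34.6354 = 741.9062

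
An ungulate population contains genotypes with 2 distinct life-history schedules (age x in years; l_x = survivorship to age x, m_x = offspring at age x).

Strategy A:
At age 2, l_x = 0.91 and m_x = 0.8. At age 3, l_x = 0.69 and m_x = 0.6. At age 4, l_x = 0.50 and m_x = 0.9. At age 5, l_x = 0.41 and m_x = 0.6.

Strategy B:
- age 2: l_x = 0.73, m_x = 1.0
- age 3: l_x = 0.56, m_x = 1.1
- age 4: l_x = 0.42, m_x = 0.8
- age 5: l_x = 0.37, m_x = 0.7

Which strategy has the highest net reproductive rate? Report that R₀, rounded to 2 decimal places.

Strategy A: R₀ = 0.91×0.8 + 0.69×0.6 + 0.50×0.9 + 0.41×0.6 = 1.8380
Strategy B: R₀ = 0.73×1.0 + 0.56×1.1 + 0.42×0.8 + 0.37×0.7 = 1.9410
Highest R₀: strategy B with 1.9410.

1.94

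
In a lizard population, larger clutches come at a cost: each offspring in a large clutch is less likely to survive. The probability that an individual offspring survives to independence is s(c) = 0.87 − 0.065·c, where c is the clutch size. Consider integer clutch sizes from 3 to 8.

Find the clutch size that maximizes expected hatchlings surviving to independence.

Expected hatchlings surviving to independence = c × s(c):
  c=3: 3 × 0.675 = 2.025
  c=4: 4 × 0.610 = 2.440
  c=5: 5 × 0.545 = 2.725
  c=6: 6 × 0.480 = 2.880
  c=7: 7 × 0.415 = 2.905
  c=8: 8 × 0.350 = 2.800
Maximum at c = 7 (2.905 hatchlings surviving to independence).

7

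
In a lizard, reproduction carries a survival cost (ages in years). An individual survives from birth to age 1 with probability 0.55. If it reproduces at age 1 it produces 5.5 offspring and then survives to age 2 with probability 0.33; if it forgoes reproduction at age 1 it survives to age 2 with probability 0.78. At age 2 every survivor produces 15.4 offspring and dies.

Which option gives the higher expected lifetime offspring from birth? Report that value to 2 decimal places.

6.61

breed at age 1: R₀ = 0.55 × (5.5 + 0.33 × 15.4) = 0.55 × 10.5820 = 5.8201
delay to age 2: R₀ = 0.55 × (0.78 × 15.4) = 0.55 × 12.0120 = 6.6066
Higher: delay to age 2 (6.6066).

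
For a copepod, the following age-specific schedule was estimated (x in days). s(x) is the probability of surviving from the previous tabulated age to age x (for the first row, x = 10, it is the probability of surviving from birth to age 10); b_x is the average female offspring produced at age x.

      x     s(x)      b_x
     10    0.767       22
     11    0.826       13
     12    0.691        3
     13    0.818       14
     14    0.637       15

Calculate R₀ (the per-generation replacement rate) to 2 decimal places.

34.86

Survivorship from birth: l_x = s_10·s_11·…·s_x.
  l_10 = 0.76700
  l_11 = 0.63354
  l_12 = 0.43778
  l_13 = 0.35810
  l_14 = 0.22811
R₀ = Σ l_x b_x:
  age 10: 0.76700 × 22 = 16.8740
  age 11: 0.63354 × 13 = 8.2360
  age 12: 0.43778 × 3 = 1.3133
  age 13: 0.35810 × 14 = 5.0134
  age 14: 0.22811 × 15 = 3.4217
R₀ = 16.8740 + 8.2360 + 1.3133 + 5.0134 + 3.4217 = 34.8584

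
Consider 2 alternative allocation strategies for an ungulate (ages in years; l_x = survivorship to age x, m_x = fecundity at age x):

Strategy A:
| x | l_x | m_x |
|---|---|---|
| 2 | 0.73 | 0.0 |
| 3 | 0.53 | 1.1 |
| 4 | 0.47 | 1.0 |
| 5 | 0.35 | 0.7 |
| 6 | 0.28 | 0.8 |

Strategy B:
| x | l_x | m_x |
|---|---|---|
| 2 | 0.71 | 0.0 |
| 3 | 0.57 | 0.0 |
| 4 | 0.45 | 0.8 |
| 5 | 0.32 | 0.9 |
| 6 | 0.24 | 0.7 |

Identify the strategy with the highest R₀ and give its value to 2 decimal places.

1.52

Strategy A: R₀ = 0.73×0.0 + 0.53×1.1 + 0.47×1.0 + 0.35×0.7 + 0.28×0.8 = 1.5220
Strategy B: R₀ = 0.71×0.0 + 0.57×0.0 + 0.45×0.8 + 0.32×0.9 + 0.24×0.7 = 0.8160
Highest R₀: strategy A with 1.5220.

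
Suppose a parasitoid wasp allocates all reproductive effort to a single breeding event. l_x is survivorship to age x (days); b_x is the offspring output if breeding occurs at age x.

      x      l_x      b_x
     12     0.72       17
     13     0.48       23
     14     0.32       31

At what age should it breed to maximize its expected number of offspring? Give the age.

Expected offspring if breeding at age x = l_x × b_x:
  age 12: 0.72 × 17 = 12.240
  age 13: 0.48 × 23 = 11.040
  age 14: 0.32 × 31 = 9.920
Maximum at age 12 (12.240).

12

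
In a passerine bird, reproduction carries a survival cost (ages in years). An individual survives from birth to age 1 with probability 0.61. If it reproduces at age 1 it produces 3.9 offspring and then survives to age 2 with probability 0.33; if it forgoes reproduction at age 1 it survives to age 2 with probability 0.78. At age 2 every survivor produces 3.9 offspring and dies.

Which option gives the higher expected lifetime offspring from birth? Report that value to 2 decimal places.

breed at age 1: R₀ = 0.61 × (3.9 + 0.33 × 3.9) = 0.61 × 5.1870 = 3.1641
delay to age 2: R₀ = 0.61 × (0.78 × 3.9) = 0.61 × 3.0420 = 1.8556
Higher: breed at age 1 (3.1641).

3.16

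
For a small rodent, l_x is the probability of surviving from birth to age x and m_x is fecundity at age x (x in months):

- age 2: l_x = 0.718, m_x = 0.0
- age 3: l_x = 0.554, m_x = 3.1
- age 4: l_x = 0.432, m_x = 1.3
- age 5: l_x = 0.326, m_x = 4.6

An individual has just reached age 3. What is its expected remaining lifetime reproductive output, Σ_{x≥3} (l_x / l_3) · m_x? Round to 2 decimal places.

6.82

l_3 = 0.554. Conditional survival from age 3 to x is l_x / l_3.
  x=3: (0.554/0.554) × 3.1 = 3.1000
  x=4: (0.432/0.554) × 1.3 = 1.0137
  x=5: (0.326/0.554) × 4.6 = 2.7069
Sum = 3.1000 + 1.0137 + 2.7069 = 6.8206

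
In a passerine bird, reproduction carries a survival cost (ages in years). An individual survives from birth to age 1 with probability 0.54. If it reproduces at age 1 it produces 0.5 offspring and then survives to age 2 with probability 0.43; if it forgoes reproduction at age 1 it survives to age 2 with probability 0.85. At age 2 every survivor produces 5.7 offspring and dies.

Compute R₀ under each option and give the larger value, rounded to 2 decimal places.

2.62

breed at age 1: R₀ = 0.54 × (0.5 + 0.43 × 5.7) = 0.54 × 2.9510 = 1.5935
delay to age 2: R₀ = 0.54 × (0.85 × 5.7) = 0.54 × 4.8450 = 2.6163
Higher: delay to age 2 (2.6163).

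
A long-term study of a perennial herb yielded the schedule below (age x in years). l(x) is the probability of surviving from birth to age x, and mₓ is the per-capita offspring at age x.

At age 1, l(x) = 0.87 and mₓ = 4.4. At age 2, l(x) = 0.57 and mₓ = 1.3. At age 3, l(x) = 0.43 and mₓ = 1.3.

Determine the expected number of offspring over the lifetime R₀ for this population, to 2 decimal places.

R₀ = Σ l(x) mₓ:
  age 1: 0.87 × 4.4 = 3.8280
  age 2: 0.57 × 1.3 = 0.7410
  age 3: 0.43 × 1.3 = 0.5590
R₀ = 3.8280 + 0.7410 + 0.5590 = 5.1280

5.13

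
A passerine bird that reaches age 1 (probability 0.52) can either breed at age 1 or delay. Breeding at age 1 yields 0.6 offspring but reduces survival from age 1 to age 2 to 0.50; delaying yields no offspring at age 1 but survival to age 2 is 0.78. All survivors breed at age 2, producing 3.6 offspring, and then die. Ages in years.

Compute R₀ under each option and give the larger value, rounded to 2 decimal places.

1.46

breed at age 1: R₀ = 0.52 × (0.6 + 0.50 × 3.6) = 0.52 × 2.4000 = 1.2480
delay to age 2: R₀ = 0.52 × (0.78 × 3.6) = 0.52 × 2.8080 = 1.4602
Higher: delay to age 2 (1.4602).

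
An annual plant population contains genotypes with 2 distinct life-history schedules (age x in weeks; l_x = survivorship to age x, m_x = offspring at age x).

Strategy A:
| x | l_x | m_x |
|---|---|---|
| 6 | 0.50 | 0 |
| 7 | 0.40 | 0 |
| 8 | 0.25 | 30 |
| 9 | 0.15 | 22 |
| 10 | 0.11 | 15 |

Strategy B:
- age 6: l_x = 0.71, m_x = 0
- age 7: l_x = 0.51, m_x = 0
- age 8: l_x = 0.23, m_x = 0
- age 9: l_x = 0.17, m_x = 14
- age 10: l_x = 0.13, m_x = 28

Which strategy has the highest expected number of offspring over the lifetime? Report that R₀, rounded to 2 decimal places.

Strategy A: R₀ = 0.50×0 + 0.40×0 + 0.25×30 + 0.15×22 + 0.11×15 = 12.4500
Strategy B: R₀ = 0.71×0 + 0.51×0 + 0.23×0 + 0.17×14 + 0.13×28 = 6.0200
Highest R₀: strategy A with 12.4500.

12.45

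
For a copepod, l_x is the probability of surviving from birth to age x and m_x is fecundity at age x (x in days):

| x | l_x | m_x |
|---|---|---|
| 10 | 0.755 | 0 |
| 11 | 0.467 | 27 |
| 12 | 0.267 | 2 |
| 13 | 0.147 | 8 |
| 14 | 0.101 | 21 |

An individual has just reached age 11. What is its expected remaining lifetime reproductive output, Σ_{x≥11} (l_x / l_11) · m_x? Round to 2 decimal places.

35.20

l_11 = 0.467. Conditional survival from age 11 to x is l_x / l_11.
  x=11: (0.467/0.467) × 27 = 27.0000
  x=12: (0.267/0.467) × 2 = 1.1435
  x=13: (0.147/0.467) × 8 = 2.5182
  x=14: (0.101/0.467) × 21 = 4.5418
Sum = 27.0000 + 1.1435 + 2.5182 + 4.5418 = 35.2034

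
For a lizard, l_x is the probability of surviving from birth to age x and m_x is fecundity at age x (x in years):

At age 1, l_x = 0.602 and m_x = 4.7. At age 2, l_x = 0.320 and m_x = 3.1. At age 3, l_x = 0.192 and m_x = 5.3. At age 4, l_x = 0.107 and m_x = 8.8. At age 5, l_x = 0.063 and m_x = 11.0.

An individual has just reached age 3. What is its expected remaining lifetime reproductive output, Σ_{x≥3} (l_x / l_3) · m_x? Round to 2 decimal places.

l_3 = 0.192. Conditional survival from age 3 to x is l_x / l_3.
  x=3: (0.192/0.192) × 5.3 = 5.3000
  x=4: (0.107/0.192) × 8.8 = 4.9042
  x=5: (0.063/0.192) × 11.0 = 3.6094
Sum = 5.3000 + 4.9042 + 3.6094 = 13.8135

13.81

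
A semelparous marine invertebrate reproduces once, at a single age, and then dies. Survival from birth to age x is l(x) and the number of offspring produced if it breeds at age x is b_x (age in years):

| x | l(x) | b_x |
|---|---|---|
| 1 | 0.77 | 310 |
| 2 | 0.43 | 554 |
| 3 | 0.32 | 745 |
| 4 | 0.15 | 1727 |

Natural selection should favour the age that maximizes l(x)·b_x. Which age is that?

4

Expected offspring if breeding at age x = l(x) × b_x:
  age 1: 0.77 × 310 = 238.700
  age 2: 0.43 × 554 = 238.220
  age 3: 0.32 × 745 = 238.400
  age 4: 0.15 × 1727 = 259.050
Maximum at age 4 (259.050).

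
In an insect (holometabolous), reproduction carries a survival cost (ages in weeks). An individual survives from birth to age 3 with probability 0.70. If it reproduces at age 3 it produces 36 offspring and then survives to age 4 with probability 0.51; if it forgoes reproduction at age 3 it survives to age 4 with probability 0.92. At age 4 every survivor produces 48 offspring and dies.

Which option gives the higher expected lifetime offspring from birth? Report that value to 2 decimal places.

breed at age 3: R₀ = 0.70 × (36 + 0.51 × 48) = 0.70 × 60.4800 = 42.3360
delay to age 4: R₀ = 0.70 × (0.92 × 48) = 0.70 × 44.1600 = 30.9120
Higher: breed at age 3 (42.3360).

42.34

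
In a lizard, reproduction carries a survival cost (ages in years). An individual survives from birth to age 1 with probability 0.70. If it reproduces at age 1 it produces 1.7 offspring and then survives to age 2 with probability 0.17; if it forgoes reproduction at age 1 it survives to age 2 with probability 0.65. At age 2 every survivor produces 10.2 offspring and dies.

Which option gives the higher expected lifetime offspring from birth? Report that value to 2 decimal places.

4.64

breed at age 1: R₀ = 0.70 × (1.7 + 0.17 × 10.2) = 0.70 × 3.4340 = 2.4038
delay to age 2: R₀ = 0.70 × (0.65 × 10.2) = 0.70 × 6.6300 = 4.6410
Higher: delay to age 2 (4.6410).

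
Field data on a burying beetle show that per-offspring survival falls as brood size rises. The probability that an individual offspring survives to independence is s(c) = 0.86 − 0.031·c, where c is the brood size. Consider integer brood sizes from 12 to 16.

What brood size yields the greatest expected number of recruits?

Expected recruits = c × s(c):
  c=12: 12 × 0.488 = 5.856
  c=13: 13 × 0.457 = 5.941
  c=14: 14 × 0.426 = 5.964
  c=15: 15 × 0.395 = 5.925
  c=16: 16 × 0.364 = 5.824
Maximum at c = 14 (5.964 recruits).

14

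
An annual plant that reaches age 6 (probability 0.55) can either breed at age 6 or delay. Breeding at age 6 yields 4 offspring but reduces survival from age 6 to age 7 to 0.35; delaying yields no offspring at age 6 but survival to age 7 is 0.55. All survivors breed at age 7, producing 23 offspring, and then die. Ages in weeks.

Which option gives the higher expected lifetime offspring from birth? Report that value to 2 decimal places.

breed at age 6: R₀ = 0.55 × (4 + 0.35 × 23) = 0.55 × 12.0500 = 6.6275
delay to age 7: R₀ = 0.55 × (0.55 × 23) = 0.55 × 12.6500 = 6.9575
Higher: delay to age 7 (6.9575).

6.96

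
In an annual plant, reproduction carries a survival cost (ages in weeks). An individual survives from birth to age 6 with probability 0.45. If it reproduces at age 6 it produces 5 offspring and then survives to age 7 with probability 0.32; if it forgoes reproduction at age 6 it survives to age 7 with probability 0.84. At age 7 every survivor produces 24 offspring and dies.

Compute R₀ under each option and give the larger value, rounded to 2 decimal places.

breed at age 6: R₀ = 0.45 × (5 + 0.32 × 24) = 0.45 × 12.6800 = 5.7060
delay to age 7: R₀ = 0.45 × (0.84 × 24) = 0.45 × 20.1600 = 9.0720
Higher: delay to age 7 (9.0720).

9.07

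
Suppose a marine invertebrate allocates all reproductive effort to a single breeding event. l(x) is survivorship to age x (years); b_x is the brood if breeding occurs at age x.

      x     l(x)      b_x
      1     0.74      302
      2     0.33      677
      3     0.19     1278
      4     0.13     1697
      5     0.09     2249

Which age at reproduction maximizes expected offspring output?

Expected offspring if breeding at age x = l(x) × b_x:
  age 1: 0.74 × 302 = 223.480
  age 2: 0.33 × 677 = 223.410
  age 3: 0.19 × 1278 = 242.820
  age 4: 0.13 × 1697 = 220.610
  age 5: 0.09 × 2249 = 202.410
Maximum at age 3 (242.820).

3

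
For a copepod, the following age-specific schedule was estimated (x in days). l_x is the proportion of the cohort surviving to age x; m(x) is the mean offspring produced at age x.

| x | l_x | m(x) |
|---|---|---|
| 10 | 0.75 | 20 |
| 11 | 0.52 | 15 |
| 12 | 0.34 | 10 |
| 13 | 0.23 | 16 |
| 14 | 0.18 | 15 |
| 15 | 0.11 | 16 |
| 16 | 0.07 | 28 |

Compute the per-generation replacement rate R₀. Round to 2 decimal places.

R₀ = Σ l_x m(x):
  age 10: 0.75 × 20 = 15.0000
  age 11: 0.52 × 15 = 7.8000
  age 12: 0.34 × 10 = 3.4000
  age 13: 0.23 × 16 = 3.6800
  age 14: 0.18 × 15 = 2.7000
  age 15: 0.11 × 16 = 1.7600
  age 16: 0.07 × 28 = 1.9600
R₀ = 15.0000 + 7.8000 + 3.4000 + 3.6800 + 2.7000 + 1.7600 + 1.9600 = 36.3000

36.30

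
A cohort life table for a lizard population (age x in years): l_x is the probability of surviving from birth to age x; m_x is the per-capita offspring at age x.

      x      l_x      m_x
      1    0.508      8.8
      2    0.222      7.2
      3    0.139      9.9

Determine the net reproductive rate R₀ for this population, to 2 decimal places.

7.44

R₀ = Σ l_x m_x:
  age 1: 0.508 × 8.8 = 4.4704
  age 2: 0.222 × 7.2 = 1.5984
  age 3: 0.139 × 9.9 = 1.3761
R₀ = 4.4704 + 1.5984 + 1.3761 = 7.4449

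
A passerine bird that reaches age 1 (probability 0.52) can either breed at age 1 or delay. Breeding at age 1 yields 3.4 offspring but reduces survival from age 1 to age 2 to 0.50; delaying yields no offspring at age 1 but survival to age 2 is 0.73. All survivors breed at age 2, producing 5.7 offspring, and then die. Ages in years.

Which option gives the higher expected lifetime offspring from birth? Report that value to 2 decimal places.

3.25

breed at age 1: R₀ = 0.52 × (3.4 + 0.50 × 5.7) = 0.52 × 6.2500 = 3.2500
delay to age 2: R₀ = 0.52 × (0.73 × 5.7) = 0.52 × 4.1610 = 2.1637
Higher: breed at age 1 (3.2500).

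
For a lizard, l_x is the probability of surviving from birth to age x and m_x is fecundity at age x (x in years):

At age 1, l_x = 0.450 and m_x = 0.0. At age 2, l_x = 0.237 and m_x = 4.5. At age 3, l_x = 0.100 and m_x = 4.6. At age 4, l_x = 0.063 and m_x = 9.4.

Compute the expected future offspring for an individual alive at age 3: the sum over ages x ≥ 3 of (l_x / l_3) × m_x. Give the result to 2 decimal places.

l_3 = 0.100. Conditional survival from age 3 to x is l_x / l_3.
  x=3: (0.100/0.100) × 4.6 = 4.6000
  x=4: (0.063/0.100) × 9.4 = 5.9220
Sum = 4.6000 + 5.9220 = 10.5220

10.52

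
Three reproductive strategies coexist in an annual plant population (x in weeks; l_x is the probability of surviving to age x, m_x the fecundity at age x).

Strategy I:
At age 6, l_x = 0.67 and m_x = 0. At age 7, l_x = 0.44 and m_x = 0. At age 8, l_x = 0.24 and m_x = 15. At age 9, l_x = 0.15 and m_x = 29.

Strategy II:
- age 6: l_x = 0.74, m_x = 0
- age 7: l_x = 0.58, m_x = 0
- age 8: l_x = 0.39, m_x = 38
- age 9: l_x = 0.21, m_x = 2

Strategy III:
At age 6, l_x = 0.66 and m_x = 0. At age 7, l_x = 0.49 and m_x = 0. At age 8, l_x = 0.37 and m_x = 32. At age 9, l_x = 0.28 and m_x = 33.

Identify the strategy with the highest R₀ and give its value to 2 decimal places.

Strategy I: R₀ = 0.67×0 + 0.44×0 + 0.24×15 + 0.15×29 = 7.9500
Strategy II: R₀ = 0.74×0 + 0.58×0 + 0.39×38 + 0.21×2 = 15.2400
Strategy III: R₀ = 0.66×0 + 0.49×0 + 0.37×32 + 0.28×33 = 21.0800
Highest R₀: strategy III with 21.0800.

21.08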